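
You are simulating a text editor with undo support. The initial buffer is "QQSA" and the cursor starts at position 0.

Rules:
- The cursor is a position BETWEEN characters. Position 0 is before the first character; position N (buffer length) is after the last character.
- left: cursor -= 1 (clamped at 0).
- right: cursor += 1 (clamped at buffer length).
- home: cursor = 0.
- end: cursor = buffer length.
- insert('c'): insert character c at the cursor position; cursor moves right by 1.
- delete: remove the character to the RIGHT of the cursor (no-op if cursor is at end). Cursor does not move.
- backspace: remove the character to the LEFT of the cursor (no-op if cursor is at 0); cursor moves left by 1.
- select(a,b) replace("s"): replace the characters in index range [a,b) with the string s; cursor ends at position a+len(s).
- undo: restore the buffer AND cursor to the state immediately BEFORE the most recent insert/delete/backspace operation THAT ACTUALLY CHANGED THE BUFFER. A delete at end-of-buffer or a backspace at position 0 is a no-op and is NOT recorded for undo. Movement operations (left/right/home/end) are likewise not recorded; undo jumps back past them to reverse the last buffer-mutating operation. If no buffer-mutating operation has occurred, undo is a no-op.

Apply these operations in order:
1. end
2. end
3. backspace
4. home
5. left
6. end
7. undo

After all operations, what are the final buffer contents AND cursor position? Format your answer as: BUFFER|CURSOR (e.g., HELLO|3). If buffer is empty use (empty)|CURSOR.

Answer: QQSA|4

Derivation:
After op 1 (end): buf='QQSA' cursor=4
After op 2 (end): buf='QQSA' cursor=4
After op 3 (backspace): buf='QQS' cursor=3
After op 4 (home): buf='QQS' cursor=0
After op 5 (left): buf='QQS' cursor=0
After op 6 (end): buf='QQS' cursor=3
After op 7 (undo): buf='QQSA' cursor=4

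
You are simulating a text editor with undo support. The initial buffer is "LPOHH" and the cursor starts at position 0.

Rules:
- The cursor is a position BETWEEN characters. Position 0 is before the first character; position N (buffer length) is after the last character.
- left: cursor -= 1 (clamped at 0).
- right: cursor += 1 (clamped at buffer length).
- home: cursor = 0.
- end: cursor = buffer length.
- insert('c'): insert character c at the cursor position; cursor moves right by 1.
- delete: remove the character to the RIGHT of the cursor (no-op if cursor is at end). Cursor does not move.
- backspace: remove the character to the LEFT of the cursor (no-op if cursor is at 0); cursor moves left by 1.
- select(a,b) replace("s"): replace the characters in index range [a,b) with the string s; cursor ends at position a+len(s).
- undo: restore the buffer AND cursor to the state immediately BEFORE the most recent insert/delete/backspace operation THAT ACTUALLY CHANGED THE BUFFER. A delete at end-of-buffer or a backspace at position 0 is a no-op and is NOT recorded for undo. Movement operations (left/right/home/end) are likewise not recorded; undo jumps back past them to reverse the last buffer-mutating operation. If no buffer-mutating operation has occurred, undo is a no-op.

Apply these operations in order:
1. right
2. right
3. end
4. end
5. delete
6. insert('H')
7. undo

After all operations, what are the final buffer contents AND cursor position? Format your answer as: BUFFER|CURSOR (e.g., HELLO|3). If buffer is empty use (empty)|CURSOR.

After op 1 (right): buf='LPOHH' cursor=1
After op 2 (right): buf='LPOHH' cursor=2
After op 3 (end): buf='LPOHH' cursor=5
After op 4 (end): buf='LPOHH' cursor=5
After op 5 (delete): buf='LPOHH' cursor=5
After op 6 (insert('H')): buf='LPOHHH' cursor=6
After op 7 (undo): buf='LPOHH' cursor=5

Answer: LPOHH|5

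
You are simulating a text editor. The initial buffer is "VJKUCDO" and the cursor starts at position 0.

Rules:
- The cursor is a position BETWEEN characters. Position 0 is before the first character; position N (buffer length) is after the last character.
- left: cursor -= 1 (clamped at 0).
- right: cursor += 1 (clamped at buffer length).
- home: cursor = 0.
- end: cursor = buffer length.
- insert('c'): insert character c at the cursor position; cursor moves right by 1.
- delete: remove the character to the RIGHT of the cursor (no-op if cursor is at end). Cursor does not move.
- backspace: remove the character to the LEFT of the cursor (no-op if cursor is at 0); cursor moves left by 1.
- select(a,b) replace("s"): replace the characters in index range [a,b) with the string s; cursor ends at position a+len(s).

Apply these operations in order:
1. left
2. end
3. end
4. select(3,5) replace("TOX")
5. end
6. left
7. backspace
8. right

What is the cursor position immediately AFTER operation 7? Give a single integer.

Answer: 6

Derivation:
After op 1 (left): buf='VJKUCDO' cursor=0
After op 2 (end): buf='VJKUCDO' cursor=7
After op 3 (end): buf='VJKUCDO' cursor=7
After op 4 (select(3,5) replace("TOX")): buf='VJKTOXDO' cursor=6
After op 5 (end): buf='VJKTOXDO' cursor=8
After op 6 (left): buf='VJKTOXDO' cursor=7
After op 7 (backspace): buf='VJKTOXO' cursor=6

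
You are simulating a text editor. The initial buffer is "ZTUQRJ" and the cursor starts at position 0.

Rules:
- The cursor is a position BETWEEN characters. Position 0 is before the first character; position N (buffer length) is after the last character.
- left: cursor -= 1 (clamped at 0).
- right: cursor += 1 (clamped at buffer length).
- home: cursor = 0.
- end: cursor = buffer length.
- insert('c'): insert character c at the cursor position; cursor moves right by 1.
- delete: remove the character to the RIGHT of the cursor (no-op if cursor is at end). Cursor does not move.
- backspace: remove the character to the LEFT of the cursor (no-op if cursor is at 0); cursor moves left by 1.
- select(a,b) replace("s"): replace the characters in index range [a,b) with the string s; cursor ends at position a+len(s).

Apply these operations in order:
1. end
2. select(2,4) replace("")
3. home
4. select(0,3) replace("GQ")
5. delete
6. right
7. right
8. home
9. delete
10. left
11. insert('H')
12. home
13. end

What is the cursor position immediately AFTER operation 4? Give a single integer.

After op 1 (end): buf='ZTUQRJ' cursor=6
After op 2 (select(2,4) replace("")): buf='ZTRJ' cursor=2
After op 3 (home): buf='ZTRJ' cursor=0
After op 4 (select(0,3) replace("GQ")): buf='GQJ' cursor=2

Answer: 2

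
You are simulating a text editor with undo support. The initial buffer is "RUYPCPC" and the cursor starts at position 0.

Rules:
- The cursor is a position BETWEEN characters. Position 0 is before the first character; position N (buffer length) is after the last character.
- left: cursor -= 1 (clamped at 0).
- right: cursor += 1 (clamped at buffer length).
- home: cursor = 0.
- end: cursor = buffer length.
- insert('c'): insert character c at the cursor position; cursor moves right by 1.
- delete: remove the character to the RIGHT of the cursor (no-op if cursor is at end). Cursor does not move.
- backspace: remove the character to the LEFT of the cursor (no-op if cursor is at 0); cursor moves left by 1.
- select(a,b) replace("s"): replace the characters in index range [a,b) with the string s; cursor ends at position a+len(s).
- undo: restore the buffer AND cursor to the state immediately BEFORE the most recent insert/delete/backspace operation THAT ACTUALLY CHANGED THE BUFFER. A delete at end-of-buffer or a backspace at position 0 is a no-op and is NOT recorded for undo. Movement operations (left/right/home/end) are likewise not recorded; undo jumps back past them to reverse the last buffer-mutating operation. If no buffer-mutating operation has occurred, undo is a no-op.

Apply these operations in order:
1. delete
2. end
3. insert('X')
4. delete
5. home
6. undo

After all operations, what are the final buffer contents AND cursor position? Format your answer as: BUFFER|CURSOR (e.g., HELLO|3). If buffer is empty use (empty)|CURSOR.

After op 1 (delete): buf='UYPCPC' cursor=0
After op 2 (end): buf='UYPCPC' cursor=6
After op 3 (insert('X')): buf='UYPCPCX' cursor=7
After op 4 (delete): buf='UYPCPCX' cursor=7
After op 5 (home): buf='UYPCPCX' cursor=0
After op 6 (undo): buf='UYPCPC' cursor=6

Answer: UYPCPC|6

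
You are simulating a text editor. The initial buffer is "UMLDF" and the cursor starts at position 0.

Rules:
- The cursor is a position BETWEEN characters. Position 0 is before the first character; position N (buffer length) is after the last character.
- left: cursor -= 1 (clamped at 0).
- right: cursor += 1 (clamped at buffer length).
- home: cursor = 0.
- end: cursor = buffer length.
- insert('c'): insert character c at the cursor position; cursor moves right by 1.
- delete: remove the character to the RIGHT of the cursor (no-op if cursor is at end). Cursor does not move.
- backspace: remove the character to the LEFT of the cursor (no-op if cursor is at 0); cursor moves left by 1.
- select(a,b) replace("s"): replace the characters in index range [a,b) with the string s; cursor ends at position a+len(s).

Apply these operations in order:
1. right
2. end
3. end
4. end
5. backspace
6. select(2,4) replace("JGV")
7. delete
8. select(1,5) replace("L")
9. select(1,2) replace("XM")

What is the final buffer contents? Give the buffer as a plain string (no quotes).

Answer: UXM

Derivation:
After op 1 (right): buf='UMLDF' cursor=1
After op 2 (end): buf='UMLDF' cursor=5
After op 3 (end): buf='UMLDF' cursor=5
After op 4 (end): buf='UMLDF' cursor=5
After op 5 (backspace): buf='UMLD' cursor=4
After op 6 (select(2,4) replace("JGV")): buf='UMJGV' cursor=5
After op 7 (delete): buf='UMJGV' cursor=5
After op 8 (select(1,5) replace("L")): buf='UL' cursor=2
After op 9 (select(1,2) replace("XM")): buf='UXM' cursor=3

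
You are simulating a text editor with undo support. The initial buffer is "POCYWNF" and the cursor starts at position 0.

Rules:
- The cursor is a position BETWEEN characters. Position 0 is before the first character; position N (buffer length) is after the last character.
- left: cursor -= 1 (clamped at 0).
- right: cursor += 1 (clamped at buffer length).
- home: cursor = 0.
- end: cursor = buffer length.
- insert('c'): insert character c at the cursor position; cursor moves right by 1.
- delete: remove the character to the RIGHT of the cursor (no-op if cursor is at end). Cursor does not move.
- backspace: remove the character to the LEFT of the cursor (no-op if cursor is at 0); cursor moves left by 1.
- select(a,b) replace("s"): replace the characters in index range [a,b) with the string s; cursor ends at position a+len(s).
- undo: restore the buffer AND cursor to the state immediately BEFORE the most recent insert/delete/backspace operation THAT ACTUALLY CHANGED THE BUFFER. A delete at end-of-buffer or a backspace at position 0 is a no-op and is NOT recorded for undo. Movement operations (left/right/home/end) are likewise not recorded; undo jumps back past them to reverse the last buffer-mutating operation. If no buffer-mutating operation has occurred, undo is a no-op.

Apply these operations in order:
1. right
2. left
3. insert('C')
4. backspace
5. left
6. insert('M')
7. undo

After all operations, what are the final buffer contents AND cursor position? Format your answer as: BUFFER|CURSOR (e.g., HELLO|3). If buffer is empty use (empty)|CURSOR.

Answer: POCYWNF|0

Derivation:
After op 1 (right): buf='POCYWNF' cursor=1
After op 2 (left): buf='POCYWNF' cursor=0
After op 3 (insert('C')): buf='CPOCYWNF' cursor=1
After op 4 (backspace): buf='POCYWNF' cursor=0
After op 5 (left): buf='POCYWNF' cursor=0
After op 6 (insert('M')): buf='MPOCYWNF' cursor=1
After op 7 (undo): buf='POCYWNF' cursor=0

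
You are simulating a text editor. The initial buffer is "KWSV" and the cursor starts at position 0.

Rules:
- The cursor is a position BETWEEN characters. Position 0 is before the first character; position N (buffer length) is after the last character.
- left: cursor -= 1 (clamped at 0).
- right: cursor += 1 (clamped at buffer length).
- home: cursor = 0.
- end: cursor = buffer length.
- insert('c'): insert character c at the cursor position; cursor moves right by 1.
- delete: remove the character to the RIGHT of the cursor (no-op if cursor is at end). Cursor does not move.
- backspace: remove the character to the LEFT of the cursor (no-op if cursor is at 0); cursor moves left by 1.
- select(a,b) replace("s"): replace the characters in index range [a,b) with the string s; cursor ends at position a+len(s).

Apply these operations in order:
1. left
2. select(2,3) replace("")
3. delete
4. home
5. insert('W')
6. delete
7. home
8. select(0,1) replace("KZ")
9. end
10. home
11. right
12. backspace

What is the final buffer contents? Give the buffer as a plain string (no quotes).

After op 1 (left): buf='KWSV' cursor=0
After op 2 (select(2,3) replace("")): buf='KWV' cursor=2
After op 3 (delete): buf='KW' cursor=2
After op 4 (home): buf='KW' cursor=0
After op 5 (insert('W')): buf='WKW' cursor=1
After op 6 (delete): buf='WW' cursor=1
After op 7 (home): buf='WW' cursor=0
After op 8 (select(0,1) replace("KZ")): buf='KZW' cursor=2
After op 9 (end): buf='KZW' cursor=3
After op 10 (home): buf='KZW' cursor=0
After op 11 (right): buf='KZW' cursor=1
After op 12 (backspace): buf='ZW' cursor=0

Answer: ZW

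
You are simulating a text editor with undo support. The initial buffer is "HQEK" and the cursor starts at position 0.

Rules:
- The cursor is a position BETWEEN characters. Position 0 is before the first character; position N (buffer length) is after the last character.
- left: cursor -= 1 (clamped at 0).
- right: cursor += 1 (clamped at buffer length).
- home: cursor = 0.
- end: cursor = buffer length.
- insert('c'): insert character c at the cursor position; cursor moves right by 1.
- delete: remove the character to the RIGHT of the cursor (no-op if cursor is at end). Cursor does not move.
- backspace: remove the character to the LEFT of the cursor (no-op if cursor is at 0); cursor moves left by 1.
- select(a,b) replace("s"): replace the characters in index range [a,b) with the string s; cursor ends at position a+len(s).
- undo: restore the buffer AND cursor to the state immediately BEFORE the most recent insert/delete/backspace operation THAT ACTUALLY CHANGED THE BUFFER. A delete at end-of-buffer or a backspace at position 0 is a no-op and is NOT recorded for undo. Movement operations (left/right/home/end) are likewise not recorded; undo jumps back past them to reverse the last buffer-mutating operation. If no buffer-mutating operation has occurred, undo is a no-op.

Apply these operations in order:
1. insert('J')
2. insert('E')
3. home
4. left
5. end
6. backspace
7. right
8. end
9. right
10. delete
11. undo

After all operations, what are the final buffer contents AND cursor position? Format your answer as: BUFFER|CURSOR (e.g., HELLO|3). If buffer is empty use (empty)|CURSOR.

Answer: JEHQEK|6

Derivation:
After op 1 (insert('J')): buf='JHQEK' cursor=1
After op 2 (insert('E')): buf='JEHQEK' cursor=2
After op 3 (home): buf='JEHQEK' cursor=0
After op 4 (left): buf='JEHQEK' cursor=0
After op 5 (end): buf='JEHQEK' cursor=6
After op 6 (backspace): buf='JEHQE' cursor=5
After op 7 (right): buf='JEHQE' cursor=5
After op 8 (end): buf='JEHQE' cursor=5
After op 9 (right): buf='JEHQE' cursor=5
After op 10 (delete): buf='JEHQE' cursor=5
After op 11 (undo): buf='JEHQEK' cursor=6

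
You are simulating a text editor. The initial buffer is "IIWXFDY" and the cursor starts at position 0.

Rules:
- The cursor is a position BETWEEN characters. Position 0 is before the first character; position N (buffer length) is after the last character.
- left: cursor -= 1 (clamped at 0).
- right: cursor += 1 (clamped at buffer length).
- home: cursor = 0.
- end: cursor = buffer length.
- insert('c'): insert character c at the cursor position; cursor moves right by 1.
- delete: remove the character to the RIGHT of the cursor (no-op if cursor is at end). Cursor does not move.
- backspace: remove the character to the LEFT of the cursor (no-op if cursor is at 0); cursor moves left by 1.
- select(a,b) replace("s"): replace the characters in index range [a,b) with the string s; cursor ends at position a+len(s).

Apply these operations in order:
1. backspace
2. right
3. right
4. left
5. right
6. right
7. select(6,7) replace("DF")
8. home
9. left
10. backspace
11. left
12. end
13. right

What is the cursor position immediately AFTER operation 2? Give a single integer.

Answer: 1

Derivation:
After op 1 (backspace): buf='IIWXFDY' cursor=0
After op 2 (right): buf='IIWXFDY' cursor=1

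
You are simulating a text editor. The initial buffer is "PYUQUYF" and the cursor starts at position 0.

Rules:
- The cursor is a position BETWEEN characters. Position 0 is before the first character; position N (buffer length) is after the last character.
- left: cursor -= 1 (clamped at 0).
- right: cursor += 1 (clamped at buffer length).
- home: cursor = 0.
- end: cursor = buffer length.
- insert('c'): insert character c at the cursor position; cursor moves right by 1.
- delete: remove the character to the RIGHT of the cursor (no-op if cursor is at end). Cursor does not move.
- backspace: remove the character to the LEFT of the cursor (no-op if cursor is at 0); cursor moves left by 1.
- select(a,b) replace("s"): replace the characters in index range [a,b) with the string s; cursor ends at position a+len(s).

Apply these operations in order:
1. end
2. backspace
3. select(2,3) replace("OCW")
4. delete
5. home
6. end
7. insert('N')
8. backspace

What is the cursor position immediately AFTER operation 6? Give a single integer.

After op 1 (end): buf='PYUQUYF' cursor=7
After op 2 (backspace): buf='PYUQUY' cursor=6
After op 3 (select(2,3) replace("OCW")): buf='PYOCWQUY' cursor=5
After op 4 (delete): buf='PYOCWUY' cursor=5
After op 5 (home): buf='PYOCWUY' cursor=0
After op 6 (end): buf='PYOCWUY' cursor=7

Answer: 7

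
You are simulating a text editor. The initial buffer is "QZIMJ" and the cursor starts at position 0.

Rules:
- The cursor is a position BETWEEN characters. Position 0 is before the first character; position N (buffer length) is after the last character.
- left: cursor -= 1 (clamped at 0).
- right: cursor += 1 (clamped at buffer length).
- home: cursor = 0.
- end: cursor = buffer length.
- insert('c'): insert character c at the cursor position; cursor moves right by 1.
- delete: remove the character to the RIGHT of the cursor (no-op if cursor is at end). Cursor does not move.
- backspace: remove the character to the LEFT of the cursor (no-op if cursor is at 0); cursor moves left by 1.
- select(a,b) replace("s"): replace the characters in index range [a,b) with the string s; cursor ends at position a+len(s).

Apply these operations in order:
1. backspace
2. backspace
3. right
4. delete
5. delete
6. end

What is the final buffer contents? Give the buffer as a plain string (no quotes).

After op 1 (backspace): buf='QZIMJ' cursor=0
After op 2 (backspace): buf='QZIMJ' cursor=0
After op 3 (right): buf='QZIMJ' cursor=1
After op 4 (delete): buf='QIMJ' cursor=1
After op 5 (delete): buf='QMJ' cursor=1
After op 6 (end): buf='QMJ' cursor=3

Answer: QMJ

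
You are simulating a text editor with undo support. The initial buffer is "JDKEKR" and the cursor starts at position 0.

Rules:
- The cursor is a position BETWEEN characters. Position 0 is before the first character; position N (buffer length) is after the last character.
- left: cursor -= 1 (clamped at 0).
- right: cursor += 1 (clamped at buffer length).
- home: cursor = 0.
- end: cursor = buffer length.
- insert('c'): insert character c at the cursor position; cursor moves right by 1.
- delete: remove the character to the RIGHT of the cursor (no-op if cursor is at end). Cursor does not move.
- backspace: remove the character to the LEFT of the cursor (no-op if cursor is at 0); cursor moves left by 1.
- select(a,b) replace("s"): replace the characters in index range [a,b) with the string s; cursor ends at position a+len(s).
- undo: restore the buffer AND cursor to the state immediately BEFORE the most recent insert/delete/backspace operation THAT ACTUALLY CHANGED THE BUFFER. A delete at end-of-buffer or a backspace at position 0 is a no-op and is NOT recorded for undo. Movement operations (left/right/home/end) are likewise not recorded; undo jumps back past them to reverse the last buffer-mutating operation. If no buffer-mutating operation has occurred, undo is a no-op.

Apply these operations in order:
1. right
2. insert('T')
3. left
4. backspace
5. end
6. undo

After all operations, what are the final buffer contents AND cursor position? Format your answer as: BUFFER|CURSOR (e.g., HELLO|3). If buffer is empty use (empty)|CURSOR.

Answer: JTDKEKR|1

Derivation:
After op 1 (right): buf='JDKEKR' cursor=1
After op 2 (insert('T')): buf='JTDKEKR' cursor=2
After op 3 (left): buf='JTDKEKR' cursor=1
After op 4 (backspace): buf='TDKEKR' cursor=0
After op 5 (end): buf='TDKEKR' cursor=6
After op 6 (undo): buf='JTDKEKR' cursor=1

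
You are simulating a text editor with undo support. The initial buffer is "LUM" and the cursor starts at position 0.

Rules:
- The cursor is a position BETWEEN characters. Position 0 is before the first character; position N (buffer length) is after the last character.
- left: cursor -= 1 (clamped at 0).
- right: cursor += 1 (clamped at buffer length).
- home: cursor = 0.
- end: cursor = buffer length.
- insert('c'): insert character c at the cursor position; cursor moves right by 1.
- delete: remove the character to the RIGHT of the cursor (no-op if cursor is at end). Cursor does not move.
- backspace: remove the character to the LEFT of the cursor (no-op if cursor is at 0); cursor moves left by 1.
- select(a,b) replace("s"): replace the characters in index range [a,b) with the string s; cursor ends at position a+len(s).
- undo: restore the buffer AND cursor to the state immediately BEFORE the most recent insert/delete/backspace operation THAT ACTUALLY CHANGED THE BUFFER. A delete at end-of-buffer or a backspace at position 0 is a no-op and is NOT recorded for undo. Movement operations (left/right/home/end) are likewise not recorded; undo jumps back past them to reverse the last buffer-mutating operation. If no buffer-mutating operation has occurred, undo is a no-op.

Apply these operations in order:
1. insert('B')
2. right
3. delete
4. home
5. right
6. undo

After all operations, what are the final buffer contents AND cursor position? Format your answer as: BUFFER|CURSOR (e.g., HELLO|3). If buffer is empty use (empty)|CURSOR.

After op 1 (insert('B')): buf='BLUM' cursor=1
After op 2 (right): buf='BLUM' cursor=2
After op 3 (delete): buf='BLM' cursor=2
After op 4 (home): buf='BLM' cursor=0
After op 5 (right): buf='BLM' cursor=1
After op 6 (undo): buf='BLUM' cursor=2

Answer: BLUM|2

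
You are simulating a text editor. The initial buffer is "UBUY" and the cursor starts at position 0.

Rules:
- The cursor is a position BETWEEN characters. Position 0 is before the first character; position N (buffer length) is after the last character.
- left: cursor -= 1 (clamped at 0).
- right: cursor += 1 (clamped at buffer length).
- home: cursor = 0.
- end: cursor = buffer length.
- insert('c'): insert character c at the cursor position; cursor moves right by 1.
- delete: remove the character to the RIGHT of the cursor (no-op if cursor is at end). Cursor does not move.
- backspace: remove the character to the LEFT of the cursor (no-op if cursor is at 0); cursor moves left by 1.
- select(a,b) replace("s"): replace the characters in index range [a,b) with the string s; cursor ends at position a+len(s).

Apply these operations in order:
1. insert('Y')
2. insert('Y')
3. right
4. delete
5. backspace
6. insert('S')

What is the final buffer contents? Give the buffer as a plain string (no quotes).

After op 1 (insert('Y')): buf='YUBUY' cursor=1
After op 2 (insert('Y')): buf='YYUBUY' cursor=2
After op 3 (right): buf='YYUBUY' cursor=3
After op 4 (delete): buf='YYUUY' cursor=3
After op 5 (backspace): buf='YYUY' cursor=2
After op 6 (insert('S')): buf='YYSUY' cursor=3

Answer: YYSUY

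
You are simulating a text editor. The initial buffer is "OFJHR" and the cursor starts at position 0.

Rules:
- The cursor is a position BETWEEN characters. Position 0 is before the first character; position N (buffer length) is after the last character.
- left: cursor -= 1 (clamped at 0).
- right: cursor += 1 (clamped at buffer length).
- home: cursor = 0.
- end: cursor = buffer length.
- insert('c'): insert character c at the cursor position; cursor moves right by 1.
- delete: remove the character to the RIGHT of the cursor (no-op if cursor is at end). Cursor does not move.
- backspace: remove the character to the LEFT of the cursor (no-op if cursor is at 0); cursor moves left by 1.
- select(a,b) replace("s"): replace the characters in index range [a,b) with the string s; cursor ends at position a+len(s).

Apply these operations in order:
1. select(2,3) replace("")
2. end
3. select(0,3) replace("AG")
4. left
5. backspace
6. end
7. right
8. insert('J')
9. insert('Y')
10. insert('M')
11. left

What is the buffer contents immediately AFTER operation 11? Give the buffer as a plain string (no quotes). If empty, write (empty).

After op 1 (select(2,3) replace("")): buf='OFHR' cursor=2
After op 2 (end): buf='OFHR' cursor=4
After op 3 (select(0,3) replace("AG")): buf='AGR' cursor=2
After op 4 (left): buf='AGR' cursor=1
After op 5 (backspace): buf='GR' cursor=0
After op 6 (end): buf='GR' cursor=2
After op 7 (right): buf='GR' cursor=2
After op 8 (insert('J')): buf='GRJ' cursor=3
After op 9 (insert('Y')): buf='GRJY' cursor=4
After op 10 (insert('M')): buf='GRJYM' cursor=5
After op 11 (left): buf='GRJYM' cursor=4

Answer: GRJYM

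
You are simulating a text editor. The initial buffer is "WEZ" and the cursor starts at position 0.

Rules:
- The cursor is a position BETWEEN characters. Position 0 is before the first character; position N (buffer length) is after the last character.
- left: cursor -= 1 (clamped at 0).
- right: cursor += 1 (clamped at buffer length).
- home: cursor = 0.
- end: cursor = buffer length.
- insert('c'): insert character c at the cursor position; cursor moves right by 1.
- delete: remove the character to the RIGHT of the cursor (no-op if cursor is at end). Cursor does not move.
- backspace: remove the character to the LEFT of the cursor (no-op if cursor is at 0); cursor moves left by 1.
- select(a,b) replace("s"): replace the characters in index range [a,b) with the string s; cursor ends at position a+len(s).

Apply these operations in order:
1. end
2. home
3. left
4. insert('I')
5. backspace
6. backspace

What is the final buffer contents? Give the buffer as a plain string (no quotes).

After op 1 (end): buf='WEZ' cursor=3
After op 2 (home): buf='WEZ' cursor=0
After op 3 (left): buf='WEZ' cursor=0
After op 4 (insert('I')): buf='IWEZ' cursor=1
After op 5 (backspace): buf='WEZ' cursor=0
After op 6 (backspace): buf='WEZ' cursor=0

Answer: WEZ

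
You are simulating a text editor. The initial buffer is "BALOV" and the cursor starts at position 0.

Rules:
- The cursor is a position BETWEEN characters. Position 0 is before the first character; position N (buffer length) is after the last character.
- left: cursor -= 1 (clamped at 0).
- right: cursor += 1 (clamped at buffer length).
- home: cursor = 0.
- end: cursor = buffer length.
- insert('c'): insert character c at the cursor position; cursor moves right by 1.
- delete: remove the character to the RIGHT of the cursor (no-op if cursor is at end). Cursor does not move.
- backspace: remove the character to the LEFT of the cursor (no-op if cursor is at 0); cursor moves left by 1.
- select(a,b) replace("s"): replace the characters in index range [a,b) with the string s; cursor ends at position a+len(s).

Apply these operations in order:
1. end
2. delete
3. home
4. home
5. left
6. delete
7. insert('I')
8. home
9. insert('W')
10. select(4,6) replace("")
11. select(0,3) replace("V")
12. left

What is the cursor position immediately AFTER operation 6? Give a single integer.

Answer: 0

Derivation:
After op 1 (end): buf='BALOV' cursor=5
After op 2 (delete): buf='BALOV' cursor=5
After op 3 (home): buf='BALOV' cursor=0
After op 4 (home): buf='BALOV' cursor=0
After op 5 (left): buf='BALOV' cursor=0
After op 6 (delete): buf='ALOV' cursor=0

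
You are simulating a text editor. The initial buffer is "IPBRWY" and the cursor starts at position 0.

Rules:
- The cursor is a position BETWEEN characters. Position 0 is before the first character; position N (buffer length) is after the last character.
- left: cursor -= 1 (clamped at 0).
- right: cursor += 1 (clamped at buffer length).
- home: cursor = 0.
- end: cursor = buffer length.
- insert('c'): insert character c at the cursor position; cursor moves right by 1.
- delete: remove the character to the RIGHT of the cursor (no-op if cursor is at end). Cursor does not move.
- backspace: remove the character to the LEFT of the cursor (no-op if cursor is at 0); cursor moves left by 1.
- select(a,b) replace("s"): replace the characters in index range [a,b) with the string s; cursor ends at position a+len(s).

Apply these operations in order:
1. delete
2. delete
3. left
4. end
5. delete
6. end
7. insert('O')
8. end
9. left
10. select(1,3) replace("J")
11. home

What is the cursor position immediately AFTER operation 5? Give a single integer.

After op 1 (delete): buf='PBRWY' cursor=0
After op 2 (delete): buf='BRWY' cursor=0
After op 3 (left): buf='BRWY' cursor=0
After op 4 (end): buf='BRWY' cursor=4
After op 5 (delete): buf='BRWY' cursor=4

Answer: 4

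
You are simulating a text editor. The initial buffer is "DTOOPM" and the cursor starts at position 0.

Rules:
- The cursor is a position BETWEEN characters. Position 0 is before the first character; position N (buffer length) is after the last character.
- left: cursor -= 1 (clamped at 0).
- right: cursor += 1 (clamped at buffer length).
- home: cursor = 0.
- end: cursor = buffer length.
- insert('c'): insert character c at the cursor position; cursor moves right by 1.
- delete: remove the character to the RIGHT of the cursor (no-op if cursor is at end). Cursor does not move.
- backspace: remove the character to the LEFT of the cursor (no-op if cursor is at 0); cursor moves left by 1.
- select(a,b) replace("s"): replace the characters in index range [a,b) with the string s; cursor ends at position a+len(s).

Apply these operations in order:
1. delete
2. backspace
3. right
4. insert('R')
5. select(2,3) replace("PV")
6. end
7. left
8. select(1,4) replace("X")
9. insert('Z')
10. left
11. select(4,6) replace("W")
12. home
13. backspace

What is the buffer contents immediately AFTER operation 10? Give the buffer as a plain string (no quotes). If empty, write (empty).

Answer: TXZOPM

Derivation:
After op 1 (delete): buf='TOOPM' cursor=0
After op 2 (backspace): buf='TOOPM' cursor=0
After op 3 (right): buf='TOOPM' cursor=1
After op 4 (insert('R')): buf='TROOPM' cursor=2
After op 5 (select(2,3) replace("PV")): buf='TRPVOPM' cursor=4
After op 6 (end): buf='TRPVOPM' cursor=7
After op 7 (left): buf='TRPVOPM' cursor=6
After op 8 (select(1,4) replace("X")): buf='TXOPM' cursor=2
After op 9 (insert('Z')): buf='TXZOPM' cursor=3
After op 10 (left): buf='TXZOPM' cursor=2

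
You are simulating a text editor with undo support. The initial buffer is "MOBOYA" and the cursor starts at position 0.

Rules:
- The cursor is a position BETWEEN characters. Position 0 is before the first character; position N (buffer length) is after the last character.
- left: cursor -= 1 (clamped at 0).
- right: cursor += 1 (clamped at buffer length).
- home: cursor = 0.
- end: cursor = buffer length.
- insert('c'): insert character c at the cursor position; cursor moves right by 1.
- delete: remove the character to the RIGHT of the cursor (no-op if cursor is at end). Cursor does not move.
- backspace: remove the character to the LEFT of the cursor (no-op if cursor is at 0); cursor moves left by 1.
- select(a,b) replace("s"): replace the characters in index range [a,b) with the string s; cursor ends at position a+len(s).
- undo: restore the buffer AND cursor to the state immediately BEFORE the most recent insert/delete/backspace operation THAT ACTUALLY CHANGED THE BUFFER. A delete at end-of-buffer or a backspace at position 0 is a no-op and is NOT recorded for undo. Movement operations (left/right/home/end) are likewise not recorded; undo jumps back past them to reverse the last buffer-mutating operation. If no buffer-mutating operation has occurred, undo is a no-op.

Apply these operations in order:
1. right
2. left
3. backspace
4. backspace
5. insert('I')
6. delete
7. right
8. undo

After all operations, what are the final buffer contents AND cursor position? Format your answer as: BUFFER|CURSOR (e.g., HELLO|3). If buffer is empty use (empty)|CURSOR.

Answer: IMOBOYA|1

Derivation:
After op 1 (right): buf='MOBOYA' cursor=1
After op 2 (left): buf='MOBOYA' cursor=0
After op 3 (backspace): buf='MOBOYA' cursor=0
After op 4 (backspace): buf='MOBOYA' cursor=0
After op 5 (insert('I')): buf='IMOBOYA' cursor=1
After op 6 (delete): buf='IOBOYA' cursor=1
After op 7 (right): buf='IOBOYA' cursor=2
After op 8 (undo): buf='IMOBOYA' cursor=1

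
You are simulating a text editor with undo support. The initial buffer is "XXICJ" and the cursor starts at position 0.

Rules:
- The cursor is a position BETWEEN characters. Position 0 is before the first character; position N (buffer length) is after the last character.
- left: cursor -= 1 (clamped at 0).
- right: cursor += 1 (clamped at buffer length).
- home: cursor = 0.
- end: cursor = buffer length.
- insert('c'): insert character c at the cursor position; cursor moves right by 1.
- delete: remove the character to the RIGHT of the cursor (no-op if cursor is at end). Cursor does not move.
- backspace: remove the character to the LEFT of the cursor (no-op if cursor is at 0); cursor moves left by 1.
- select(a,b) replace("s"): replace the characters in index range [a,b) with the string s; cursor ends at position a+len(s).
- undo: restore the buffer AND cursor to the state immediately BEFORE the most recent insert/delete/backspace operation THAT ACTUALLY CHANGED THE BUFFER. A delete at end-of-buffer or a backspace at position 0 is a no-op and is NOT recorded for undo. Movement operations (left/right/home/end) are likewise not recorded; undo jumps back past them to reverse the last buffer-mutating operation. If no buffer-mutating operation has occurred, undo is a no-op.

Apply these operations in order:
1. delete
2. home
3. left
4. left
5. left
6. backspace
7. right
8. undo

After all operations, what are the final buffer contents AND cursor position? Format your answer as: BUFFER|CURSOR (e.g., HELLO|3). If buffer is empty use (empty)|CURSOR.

After op 1 (delete): buf='XICJ' cursor=0
After op 2 (home): buf='XICJ' cursor=0
After op 3 (left): buf='XICJ' cursor=0
After op 4 (left): buf='XICJ' cursor=0
After op 5 (left): buf='XICJ' cursor=0
After op 6 (backspace): buf='XICJ' cursor=0
After op 7 (right): buf='XICJ' cursor=1
After op 8 (undo): buf='XXICJ' cursor=0

Answer: XXICJ|0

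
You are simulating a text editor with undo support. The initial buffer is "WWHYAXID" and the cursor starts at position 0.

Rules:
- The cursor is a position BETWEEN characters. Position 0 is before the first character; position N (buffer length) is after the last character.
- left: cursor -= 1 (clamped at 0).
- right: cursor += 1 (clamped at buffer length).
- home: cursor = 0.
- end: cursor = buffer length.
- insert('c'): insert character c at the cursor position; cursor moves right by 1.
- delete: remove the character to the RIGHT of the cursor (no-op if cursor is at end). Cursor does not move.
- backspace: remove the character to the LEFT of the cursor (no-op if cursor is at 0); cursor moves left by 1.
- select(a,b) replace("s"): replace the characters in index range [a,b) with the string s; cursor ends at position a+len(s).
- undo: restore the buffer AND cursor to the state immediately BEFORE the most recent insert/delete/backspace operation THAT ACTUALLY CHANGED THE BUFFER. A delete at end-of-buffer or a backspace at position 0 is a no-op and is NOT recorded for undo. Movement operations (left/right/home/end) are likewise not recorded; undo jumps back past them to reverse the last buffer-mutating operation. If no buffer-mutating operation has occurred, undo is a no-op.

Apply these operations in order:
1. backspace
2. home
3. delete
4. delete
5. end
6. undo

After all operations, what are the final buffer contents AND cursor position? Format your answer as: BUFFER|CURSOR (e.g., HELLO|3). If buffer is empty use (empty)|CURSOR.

Answer: WHYAXID|0

Derivation:
After op 1 (backspace): buf='WWHYAXID' cursor=0
After op 2 (home): buf='WWHYAXID' cursor=0
After op 3 (delete): buf='WHYAXID' cursor=0
After op 4 (delete): buf='HYAXID' cursor=0
After op 5 (end): buf='HYAXID' cursor=6
After op 6 (undo): buf='WHYAXID' cursor=0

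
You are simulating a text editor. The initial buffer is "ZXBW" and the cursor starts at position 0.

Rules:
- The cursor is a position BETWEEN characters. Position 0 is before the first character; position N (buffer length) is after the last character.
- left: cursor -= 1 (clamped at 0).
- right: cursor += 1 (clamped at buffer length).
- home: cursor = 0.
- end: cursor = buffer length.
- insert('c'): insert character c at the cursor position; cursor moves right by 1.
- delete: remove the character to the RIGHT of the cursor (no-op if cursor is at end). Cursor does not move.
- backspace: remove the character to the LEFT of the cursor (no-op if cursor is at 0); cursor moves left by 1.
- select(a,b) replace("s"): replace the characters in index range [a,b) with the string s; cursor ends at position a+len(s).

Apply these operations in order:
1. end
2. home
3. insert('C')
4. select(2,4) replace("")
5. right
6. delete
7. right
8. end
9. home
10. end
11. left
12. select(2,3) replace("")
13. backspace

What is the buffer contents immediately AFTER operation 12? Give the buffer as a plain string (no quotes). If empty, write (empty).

After op 1 (end): buf='ZXBW' cursor=4
After op 2 (home): buf='ZXBW' cursor=0
After op 3 (insert('C')): buf='CZXBW' cursor=1
After op 4 (select(2,4) replace("")): buf='CZW' cursor=2
After op 5 (right): buf='CZW' cursor=3
After op 6 (delete): buf='CZW' cursor=3
After op 7 (right): buf='CZW' cursor=3
After op 8 (end): buf='CZW' cursor=3
After op 9 (home): buf='CZW' cursor=0
After op 10 (end): buf='CZW' cursor=3
After op 11 (left): buf='CZW' cursor=2
After op 12 (select(2,3) replace("")): buf='CZ' cursor=2

Answer: CZ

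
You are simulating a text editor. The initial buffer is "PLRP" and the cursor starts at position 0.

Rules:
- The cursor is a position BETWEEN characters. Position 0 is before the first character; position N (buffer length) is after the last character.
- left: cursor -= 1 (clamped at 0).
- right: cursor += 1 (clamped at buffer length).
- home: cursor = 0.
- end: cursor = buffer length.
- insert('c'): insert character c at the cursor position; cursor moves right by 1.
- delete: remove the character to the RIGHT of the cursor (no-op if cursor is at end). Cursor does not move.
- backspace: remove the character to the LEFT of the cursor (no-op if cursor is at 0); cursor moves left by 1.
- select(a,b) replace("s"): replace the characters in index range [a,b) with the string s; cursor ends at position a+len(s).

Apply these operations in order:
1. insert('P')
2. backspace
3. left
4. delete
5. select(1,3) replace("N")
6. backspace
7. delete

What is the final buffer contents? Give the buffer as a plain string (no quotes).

After op 1 (insert('P')): buf='PPLRP' cursor=1
After op 2 (backspace): buf='PLRP' cursor=0
After op 3 (left): buf='PLRP' cursor=0
After op 4 (delete): buf='LRP' cursor=0
After op 5 (select(1,3) replace("N")): buf='LN' cursor=2
After op 6 (backspace): buf='L' cursor=1
After op 7 (delete): buf='L' cursor=1

Answer: L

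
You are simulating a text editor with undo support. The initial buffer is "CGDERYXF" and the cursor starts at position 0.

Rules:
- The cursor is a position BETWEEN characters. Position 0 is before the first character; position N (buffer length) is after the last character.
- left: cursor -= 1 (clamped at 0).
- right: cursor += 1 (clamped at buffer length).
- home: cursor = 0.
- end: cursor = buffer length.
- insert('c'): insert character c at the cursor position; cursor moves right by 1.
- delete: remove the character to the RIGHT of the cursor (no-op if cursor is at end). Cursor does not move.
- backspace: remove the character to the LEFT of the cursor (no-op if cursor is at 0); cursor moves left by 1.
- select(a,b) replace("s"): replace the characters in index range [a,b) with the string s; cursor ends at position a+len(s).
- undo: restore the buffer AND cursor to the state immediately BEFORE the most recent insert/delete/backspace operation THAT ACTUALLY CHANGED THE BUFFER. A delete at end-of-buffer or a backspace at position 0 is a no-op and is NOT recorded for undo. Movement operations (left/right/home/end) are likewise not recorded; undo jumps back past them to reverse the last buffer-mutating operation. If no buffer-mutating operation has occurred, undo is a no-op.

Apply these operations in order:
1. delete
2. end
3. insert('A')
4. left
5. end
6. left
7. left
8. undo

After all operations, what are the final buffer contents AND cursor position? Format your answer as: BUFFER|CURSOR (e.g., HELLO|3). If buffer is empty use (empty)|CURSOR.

After op 1 (delete): buf='GDERYXF' cursor=0
After op 2 (end): buf='GDERYXF' cursor=7
After op 3 (insert('A')): buf='GDERYXFA' cursor=8
After op 4 (left): buf='GDERYXFA' cursor=7
After op 5 (end): buf='GDERYXFA' cursor=8
After op 6 (left): buf='GDERYXFA' cursor=7
After op 7 (left): buf='GDERYXFA' cursor=6
After op 8 (undo): buf='GDERYXF' cursor=7

Answer: GDERYXF|7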